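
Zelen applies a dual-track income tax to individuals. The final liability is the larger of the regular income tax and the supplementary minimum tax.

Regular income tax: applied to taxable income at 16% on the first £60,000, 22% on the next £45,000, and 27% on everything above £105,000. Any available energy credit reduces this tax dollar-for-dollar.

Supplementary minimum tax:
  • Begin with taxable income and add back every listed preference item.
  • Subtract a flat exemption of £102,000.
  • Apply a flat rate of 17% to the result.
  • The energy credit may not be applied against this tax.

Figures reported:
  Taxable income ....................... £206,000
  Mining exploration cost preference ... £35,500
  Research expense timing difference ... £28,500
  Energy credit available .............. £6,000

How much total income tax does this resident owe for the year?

Supplementary minimum tax:
  Adjusted income: £206,000 + £35,500 + £28,500 = £270,000
  Less exemption £102,000 → base £168,000
  £168,000 × 17% = £28,560

Regular income tax:
  £60,000 × 16% = £9,600
  £45,000 × 22% = £9,900
  £101,000 × 27% = £27,270
  → £46,770
  Less energy credit £6,000 → £40,770

£40,770 > £28,560, so the regular income tax governs.

£40,770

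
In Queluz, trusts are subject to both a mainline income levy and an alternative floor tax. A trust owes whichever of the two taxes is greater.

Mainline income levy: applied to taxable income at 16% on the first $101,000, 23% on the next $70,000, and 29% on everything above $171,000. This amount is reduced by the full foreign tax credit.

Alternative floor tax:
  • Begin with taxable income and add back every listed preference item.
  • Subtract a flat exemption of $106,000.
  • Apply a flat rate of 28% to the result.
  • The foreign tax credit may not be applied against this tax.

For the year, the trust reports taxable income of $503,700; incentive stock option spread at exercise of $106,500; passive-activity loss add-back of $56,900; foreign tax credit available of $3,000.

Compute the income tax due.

Alternative floor tax:
  Adjusted income: $503,700 + $106,500 + $56,900 = $667,100
  Less exemption $106,000 → base $561,100
  $561,100 × 28% = $157,108

Mainline income levy:
  $101,000 × 16% = $16,160
  $70,000 × 23% = $16,100
  $332,700 × 29% = $96,483
  → $128,743
  Less foreign tax credit $3,000 → $125,743

$157,108 > $125,743, so the alternative floor tax is the binding amount.

$157,108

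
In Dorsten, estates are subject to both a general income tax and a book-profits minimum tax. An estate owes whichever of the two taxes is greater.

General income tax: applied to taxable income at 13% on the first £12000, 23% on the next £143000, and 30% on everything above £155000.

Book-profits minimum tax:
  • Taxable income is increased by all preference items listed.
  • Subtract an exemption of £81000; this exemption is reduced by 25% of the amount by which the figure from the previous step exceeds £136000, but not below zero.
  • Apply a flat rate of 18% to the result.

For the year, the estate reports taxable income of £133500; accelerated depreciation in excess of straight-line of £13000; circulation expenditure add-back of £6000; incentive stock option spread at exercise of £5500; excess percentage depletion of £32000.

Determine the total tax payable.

General income tax:
  £12000 × 13% = £1560
  £121500 × 23% = £27945
  → £29505

Book-profits minimum tax:
  Adjusted income: £133500 + £13000 + £6000 + £5500 + £32000 = £190000
  Exemption: £81000 − 25% × (£190000 − £136000) = £81000 − £13500 = £67500
  Base: £190000 − £67500 = £122500
  £122500 × 18% = £22050

£29505 > £22050, so the general income tax governs.

£29505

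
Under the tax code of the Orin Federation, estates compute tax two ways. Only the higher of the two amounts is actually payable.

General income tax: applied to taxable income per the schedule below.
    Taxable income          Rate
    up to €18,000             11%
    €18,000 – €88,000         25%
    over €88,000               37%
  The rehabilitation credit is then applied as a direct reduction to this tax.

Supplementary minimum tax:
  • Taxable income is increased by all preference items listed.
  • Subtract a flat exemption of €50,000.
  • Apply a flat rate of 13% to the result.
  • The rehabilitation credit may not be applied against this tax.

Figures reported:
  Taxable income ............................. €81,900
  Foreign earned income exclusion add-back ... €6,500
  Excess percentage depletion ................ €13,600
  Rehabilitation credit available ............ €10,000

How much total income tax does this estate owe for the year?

Supplementary minimum tax:
  Adjusted income: €81,900 + €6,500 + €13,600 = €102,000
  Less exemption €50,000 → base €52,000
  €52,000 × 13% = €6,760

General income tax:
  €18,000 × 11% = €1,980
  €63,900 × 25% = €15,975
  → €17,955
  Less rehabilitation credit €10,000 → €7,955

€7,955 > €6,760, so the general income tax governs.

€7,955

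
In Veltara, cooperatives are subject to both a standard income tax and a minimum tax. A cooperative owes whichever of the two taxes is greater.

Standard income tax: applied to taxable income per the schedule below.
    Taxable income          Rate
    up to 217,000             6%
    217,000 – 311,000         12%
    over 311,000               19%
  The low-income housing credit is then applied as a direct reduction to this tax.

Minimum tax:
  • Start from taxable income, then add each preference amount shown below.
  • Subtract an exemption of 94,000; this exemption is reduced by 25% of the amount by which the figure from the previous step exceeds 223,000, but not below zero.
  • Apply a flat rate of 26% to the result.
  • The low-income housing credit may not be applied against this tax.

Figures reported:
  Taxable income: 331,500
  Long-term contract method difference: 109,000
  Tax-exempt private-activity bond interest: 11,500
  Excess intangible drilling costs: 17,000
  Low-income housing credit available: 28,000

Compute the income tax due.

Standard income tax:
  217,000 × 6% = 13,020
  94,000 × 12% = 11,280
  20,500 × 19% = 3,895
  → 28,195
  Less low-income housing credit 28,000 → 195

Minimum tax:
  Adjusted income: 331,500 + 109,000 + 11,500 + 17,000 = 469,000
  Exemption: 94,000 − 25% × (469,000 − 223,000) = 94,000 − 61,500 = 32,500
  Base: 469,000 − 32,500 = 436,500
  436,500 × 26% = 113,490

113,490 > 195, so the minimum tax is the binding amount.

113,490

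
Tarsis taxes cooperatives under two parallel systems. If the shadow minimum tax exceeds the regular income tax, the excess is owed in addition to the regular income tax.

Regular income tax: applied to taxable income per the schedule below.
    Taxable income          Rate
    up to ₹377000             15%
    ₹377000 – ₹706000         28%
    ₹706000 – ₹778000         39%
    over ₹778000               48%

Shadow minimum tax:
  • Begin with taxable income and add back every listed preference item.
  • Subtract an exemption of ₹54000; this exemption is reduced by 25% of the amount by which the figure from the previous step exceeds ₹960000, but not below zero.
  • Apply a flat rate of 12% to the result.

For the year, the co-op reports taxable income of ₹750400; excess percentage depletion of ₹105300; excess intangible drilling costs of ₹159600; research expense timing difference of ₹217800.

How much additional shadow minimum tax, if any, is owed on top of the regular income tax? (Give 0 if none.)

Regular income tax:
  ₹377000 × 15% = ₹56550
  ₹329000 × 28% = ₹92120
  ₹44400 × 39% = ₹17316
  → ₹165986

Shadow minimum tax:
  Adjusted income: ₹750400 + ₹105300 + ₹159600 + ₹217800 = ₹1233100
  Exemption: 25% × (₹1233100 − ₹960000) = ₹68275 ≥ ₹54000, so the exemption is fully phased out
  Base: ₹1233100 − ₹0 = ₹1233100
  ₹1233100 × 12% = ₹147972

₹147972 ≤ ₹165986, so no add-on is due.

₹0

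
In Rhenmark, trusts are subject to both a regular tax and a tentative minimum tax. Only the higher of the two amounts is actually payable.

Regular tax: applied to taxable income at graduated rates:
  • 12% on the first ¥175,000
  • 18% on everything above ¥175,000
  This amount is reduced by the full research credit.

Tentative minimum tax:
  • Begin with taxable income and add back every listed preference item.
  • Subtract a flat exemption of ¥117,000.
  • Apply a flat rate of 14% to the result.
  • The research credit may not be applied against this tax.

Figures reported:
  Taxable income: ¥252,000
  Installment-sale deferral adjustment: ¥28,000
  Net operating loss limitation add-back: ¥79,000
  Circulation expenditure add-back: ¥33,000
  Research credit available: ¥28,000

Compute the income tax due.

Tentative minimum tax:
  Adjusted income: ¥252,000 + ¥28,000 + ¥79,000 + ¥33,000 = ¥392,000
  Less exemption ¥117,000 → base ¥275,000
  ¥275,000 × 14% = ¥38,500

Regular tax:
  ¥175,000 × 12% = ¥21,000
  ¥77,000 × 18% = ¥13,860
  → ¥34,860
  Less research credit ¥28,000 → ¥6,860

¥38,500 > ¥6,860, so the tentative minimum tax is the binding amount.

¥38,500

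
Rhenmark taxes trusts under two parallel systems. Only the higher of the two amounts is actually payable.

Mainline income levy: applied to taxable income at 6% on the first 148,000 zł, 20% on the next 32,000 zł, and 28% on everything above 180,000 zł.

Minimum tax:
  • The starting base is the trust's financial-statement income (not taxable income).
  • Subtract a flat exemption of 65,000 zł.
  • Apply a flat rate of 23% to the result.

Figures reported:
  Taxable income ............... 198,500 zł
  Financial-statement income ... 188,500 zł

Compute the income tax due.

Mainline income levy:
  148,000 zł × 6% = 8,880 zł
  32,000 zł × 20% = 6,400 zł
  18,500 zł × 28% = 5,180 zł
  → 20,460 zł

Minimum tax:
  Base (financial-statement income): 188,500 zł
  Less exemption 65,000 zł → base 123,500 zł
  123,500 zł × 23% = 28,405 zł

28,405 zł > 20,460 zł, so the minimum tax is the binding amount.

28,405 zł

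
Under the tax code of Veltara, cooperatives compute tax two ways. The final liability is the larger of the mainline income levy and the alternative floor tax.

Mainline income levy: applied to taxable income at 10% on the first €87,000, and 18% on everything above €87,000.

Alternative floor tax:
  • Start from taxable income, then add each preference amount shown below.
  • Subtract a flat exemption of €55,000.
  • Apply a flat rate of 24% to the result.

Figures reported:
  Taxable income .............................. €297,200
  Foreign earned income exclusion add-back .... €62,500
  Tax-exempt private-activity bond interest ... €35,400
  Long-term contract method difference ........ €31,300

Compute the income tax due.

€89,136

Alternative floor tax:
  Adjusted income: €297,200 + €62,500 + €35,400 + €31,300 = €426,400
  Less exemption €55,000 → base €371,400
  €371,400 × 24% = €89,136

Mainline income levy:
  €87,000 × 10% = €8,700
  €210,200 × 18% = €37,836
  → €46,536

€89,136 > €46,536, so the alternative floor tax is the binding amount.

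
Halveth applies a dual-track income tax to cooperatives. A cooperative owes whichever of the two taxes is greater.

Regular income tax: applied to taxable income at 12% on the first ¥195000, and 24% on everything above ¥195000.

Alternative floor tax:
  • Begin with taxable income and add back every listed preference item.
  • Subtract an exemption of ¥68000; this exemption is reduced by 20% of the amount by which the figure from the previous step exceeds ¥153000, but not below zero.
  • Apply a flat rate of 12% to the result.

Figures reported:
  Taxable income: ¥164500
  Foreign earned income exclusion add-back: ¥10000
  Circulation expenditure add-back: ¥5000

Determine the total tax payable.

¥19740

Alternative floor tax:
  Adjusted income: ¥164500 + ¥10000 + ¥5000 = ¥179500
  Exemption: ¥68000 − 20% × (¥179500 − ¥153000) = ¥68000 − ¥5300 = ¥62700
  Base: ¥179500 − ¥62700 = ¥116800
  ¥116800 × 12% = ¥14016

Regular income tax:
  ¥164500 × 12% = ¥19740

¥19740 > ¥14016, so the regular income tax governs.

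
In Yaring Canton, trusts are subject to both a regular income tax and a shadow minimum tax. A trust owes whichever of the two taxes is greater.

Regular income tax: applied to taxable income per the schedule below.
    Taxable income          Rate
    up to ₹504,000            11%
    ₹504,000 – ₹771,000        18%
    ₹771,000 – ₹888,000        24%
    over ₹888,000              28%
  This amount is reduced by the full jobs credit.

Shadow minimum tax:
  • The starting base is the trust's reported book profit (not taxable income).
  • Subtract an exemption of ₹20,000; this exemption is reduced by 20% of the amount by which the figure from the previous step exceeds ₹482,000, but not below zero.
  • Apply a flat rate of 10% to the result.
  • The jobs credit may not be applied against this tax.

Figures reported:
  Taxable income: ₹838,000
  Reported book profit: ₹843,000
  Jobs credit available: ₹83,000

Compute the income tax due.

Regular income tax:
  ₹504,000 × 11% = ₹55,440
  ₹267,000 × 18% = ₹48,060
  ₹67,000 × 24% = ₹16,080
  → ₹119,580
  Less jobs credit ₹83,000 → ₹36,580

Shadow minimum tax:
  Base (reported book profit): ₹843,000
  Exemption: 20% × (₹843,000 − ₹482,000) = ₹72,200 ≥ ₹20,000, so the exemption is fully phased out
  Base: ₹843,000 − ₹0 = ₹843,000
  ₹843,000 × 10% = ₹84,300

₹84,300 > ₹36,580, so the shadow minimum tax is the binding amount.

₹84,300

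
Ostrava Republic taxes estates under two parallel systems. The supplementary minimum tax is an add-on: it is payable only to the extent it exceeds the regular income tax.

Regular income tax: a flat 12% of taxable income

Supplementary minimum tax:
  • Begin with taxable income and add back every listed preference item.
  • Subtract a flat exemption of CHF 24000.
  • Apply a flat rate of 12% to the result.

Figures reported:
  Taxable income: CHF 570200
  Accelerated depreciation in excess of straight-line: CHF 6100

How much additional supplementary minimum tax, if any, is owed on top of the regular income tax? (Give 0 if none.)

Regular income tax:
  CHF 570200 × 12% = CHF 68424

Supplementary minimum tax:
  Adjusted income: CHF 570200 + CHF 6100 = CHF 576300
  Less exemption CHF 24000 → base CHF 552300
  CHF 552300 × 12% = CHF 66276

CHF 66276 ≤ CHF 68424, so no add-on is due.

CHF 0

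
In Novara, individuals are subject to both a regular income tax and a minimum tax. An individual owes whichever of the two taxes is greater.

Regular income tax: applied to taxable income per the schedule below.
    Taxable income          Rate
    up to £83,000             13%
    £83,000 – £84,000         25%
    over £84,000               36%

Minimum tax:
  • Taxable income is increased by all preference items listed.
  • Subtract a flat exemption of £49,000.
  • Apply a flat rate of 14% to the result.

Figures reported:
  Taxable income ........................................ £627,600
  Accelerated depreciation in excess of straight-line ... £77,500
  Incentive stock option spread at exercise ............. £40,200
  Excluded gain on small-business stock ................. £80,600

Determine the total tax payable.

Regular income tax:
  £83,000 × 13% = £10,790
  £1,000 × 25% = £250
  £543,600 × 36% = £195,696
  → £206,736

Minimum tax:
  Adjusted income: £627,600 + £77,500 + £40,200 + £80,600 = £825,900
  Less exemption £49,000 → base £776,900
  £776,900 × 14% = £108,766

£206,736 > £108,766, so the regular income tax governs.

£206,736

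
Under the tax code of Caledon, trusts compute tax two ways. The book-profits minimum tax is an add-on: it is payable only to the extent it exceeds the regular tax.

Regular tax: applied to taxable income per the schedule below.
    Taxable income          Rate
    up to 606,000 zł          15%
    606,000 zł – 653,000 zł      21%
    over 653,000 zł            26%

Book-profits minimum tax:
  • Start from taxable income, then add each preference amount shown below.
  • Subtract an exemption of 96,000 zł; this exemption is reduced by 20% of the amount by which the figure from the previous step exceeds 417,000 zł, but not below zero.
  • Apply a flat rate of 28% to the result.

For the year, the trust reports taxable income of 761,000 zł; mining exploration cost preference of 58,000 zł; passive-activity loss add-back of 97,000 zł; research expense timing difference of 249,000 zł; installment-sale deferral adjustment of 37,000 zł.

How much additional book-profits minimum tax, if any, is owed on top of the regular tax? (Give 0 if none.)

207,710 zł

Book-profits minimum tax:
  Adjusted income: 761,000 zł + 58,000 zł + 97,000 zł + 249,000 zł + 37,000 zł = 1,202,000 zł
  Exemption: 20% × (1,202,000 zł − 417,000 zł) = 157,000 zł ≥ 96,000 zł, so the exemption is fully phased out
  Base: 1,202,000 zł − 0 zł = 1,202,000 zł
  1,202,000 zł × 28% = 336,560 zł

Regular tax:
  606,000 zł × 15% = 90,900 zł
  47,000 zł × 21% = 9,870 zł
  108,000 zł × 26% = 28,080 zł
  → 128,850 zł

Excess of book-profits minimum tax over regular tax: 336,560 zł − 128,850 zł = 207,710 zł.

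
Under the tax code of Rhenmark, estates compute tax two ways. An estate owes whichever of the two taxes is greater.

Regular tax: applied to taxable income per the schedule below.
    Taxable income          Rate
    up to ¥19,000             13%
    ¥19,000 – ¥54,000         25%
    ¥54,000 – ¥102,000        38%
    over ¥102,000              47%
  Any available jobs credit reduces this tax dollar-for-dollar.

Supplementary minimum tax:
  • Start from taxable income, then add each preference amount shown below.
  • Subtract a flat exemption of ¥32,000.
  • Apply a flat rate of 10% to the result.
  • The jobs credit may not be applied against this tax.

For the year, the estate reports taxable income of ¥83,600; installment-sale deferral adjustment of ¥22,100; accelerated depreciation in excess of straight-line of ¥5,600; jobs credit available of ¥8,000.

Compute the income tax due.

Regular tax:
  ¥19,000 × 13% = ¥2,470
  ¥35,000 × 25% = ¥8,750
  ¥29,600 × 38% = ¥11,248
  → ¥22,468
  Less jobs credit ¥8,000 → ¥14,468

Supplementary minimum tax:
  Adjusted income: ¥83,600 + ¥22,100 + ¥5,600 = ¥111,300
  Less exemption ¥32,000 → base ¥79,300
  ¥79,300 × 10% = ¥7,930

¥14,468 > ¥7,930, so the regular tax governs.

¥14,468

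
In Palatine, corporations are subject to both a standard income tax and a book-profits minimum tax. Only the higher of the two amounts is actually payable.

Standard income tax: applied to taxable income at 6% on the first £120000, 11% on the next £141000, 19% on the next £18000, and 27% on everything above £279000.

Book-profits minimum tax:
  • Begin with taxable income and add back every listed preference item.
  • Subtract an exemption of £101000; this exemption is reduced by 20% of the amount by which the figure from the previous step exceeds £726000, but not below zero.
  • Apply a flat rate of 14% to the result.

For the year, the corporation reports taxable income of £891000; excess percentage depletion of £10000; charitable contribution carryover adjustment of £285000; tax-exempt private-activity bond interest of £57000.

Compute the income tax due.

£191370

Standard income tax:
  £120000 × 6% = £7200
  £141000 × 11% = £15510
  £18000 × 19% = £3420
  £612000 × 27% = £165240
  → £191370

Book-profits minimum tax:
  Adjusted income: £891000 + £10000 + £285000 + £57000 = £1243000
  Exemption: 20% × (£1243000 − £726000) = £103400 ≥ £101000, so the exemption is fully phased out
  Base: £1243000 − £0 = £1243000
  £1243000 × 14% = £174020

£191370 > £174020, so the standard income tax governs.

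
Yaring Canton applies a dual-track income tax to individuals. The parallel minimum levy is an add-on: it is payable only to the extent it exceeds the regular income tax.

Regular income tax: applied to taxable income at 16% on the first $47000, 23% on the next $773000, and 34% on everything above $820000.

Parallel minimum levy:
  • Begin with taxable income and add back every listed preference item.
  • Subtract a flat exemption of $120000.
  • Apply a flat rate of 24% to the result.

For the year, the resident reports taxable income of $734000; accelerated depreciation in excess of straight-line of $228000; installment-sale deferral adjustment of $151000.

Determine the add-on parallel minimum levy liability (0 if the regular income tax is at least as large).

$72790

Regular income tax:
  $47000 × 16% = $7520
  $687000 × 23% = $158010
  → $165530

Parallel minimum levy:
  Adjusted income: $734000 + $228000 + $151000 = $1113000
  Less exemption $120000 → base $993000
  $993000 × 24% = $238320

Excess of parallel minimum levy over regular income tax: $238320 − $165530 = $72790.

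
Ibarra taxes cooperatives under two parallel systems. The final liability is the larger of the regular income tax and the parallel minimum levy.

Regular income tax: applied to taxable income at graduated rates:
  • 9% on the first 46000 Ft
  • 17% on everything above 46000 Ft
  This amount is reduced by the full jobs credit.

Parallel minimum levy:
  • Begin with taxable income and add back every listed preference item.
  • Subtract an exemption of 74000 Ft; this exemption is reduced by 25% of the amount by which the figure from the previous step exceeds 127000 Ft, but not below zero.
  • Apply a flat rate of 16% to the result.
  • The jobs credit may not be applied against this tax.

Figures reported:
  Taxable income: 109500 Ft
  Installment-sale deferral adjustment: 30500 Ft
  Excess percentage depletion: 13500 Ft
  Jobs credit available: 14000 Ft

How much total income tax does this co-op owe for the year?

Regular income tax:
  46000 Ft × 9% = 4140 Ft
  63500 Ft × 17% = 10795 Ft
  → 14935 Ft
  Less jobs credit 14000 Ft → 935 Ft

Parallel minimum levy:
  Adjusted income: 109500 Ft + 30500 Ft + 13500 Ft = 153500 Ft
  Exemption: 74000 Ft − 25% × (153500 Ft − 127000 Ft) = 74000 Ft − 6625 Ft = 67375 Ft
  Base: 153500 Ft − 67375 Ft = 86125 Ft
  86125 Ft × 16% = 13780 Ft

13780 Ft > 935 Ft, so the parallel minimum levy is the binding amount.

13780 Ft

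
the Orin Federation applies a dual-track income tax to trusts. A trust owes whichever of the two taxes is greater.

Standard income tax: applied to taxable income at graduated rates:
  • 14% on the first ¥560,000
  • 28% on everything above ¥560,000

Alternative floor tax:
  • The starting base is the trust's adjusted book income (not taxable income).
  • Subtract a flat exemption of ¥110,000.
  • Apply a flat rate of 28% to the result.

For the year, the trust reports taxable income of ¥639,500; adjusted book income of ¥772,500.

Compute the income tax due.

Alternative floor tax:
  Base (adjusted book income): ¥772,500
  Less exemption ¥110,000 → base ¥662,500
  ¥662,500 × 28% = ¥185,500

Standard income tax:
  ¥560,000 × 14% = ¥78,400
  ¥79,500 × 28% = ¥22,260
  → ¥100,660

¥185,500 > ¥100,660, so the alternative floor tax is the binding amount.

¥185,500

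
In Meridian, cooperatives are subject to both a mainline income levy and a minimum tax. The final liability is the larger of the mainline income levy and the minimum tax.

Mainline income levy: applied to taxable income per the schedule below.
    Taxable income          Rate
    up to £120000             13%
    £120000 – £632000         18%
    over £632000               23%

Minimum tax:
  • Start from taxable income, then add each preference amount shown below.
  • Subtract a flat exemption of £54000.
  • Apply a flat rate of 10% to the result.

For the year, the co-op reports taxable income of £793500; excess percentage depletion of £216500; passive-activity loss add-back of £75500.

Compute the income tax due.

£144905

Mainline income levy:
  £120000 × 13% = £15600
  £512000 × 18% = £92160
  £161500 × 23% = £37145
  → £144905

Minimum tax:
  Adjusted income: £793500 + £216500 + £75500 = £1085500
  Less exemption £54000 → base £1031500
  £1031500 × 10% = £103150

£144905 > £103150, so the mainline income levy governs.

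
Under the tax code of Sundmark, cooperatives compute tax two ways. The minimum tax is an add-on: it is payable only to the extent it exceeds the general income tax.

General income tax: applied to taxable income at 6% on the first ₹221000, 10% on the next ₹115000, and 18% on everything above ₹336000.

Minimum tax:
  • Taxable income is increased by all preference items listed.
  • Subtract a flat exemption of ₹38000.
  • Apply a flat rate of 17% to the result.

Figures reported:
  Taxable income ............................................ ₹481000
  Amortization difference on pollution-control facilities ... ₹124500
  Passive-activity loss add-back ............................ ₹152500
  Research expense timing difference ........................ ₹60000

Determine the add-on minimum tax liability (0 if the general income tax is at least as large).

General income tax:
  ₹221000 × 6% = ₹13260
  ₹115000 × 10% = ₹11500
  ₹145000 × 18% = ₹26100
  → ₹50860

Minimum tax:
  Adjusted income: ₹481000 + ₹124500 + ₹152500 + ₹60000 = ₹818000
  Less exemption ₹38000 → base ₹780000
  ₹780000 × 17% = ₹132600

Excess of minimum tax over general income tax: ₹132600 − ₹50860 = ₹81740.

₹81740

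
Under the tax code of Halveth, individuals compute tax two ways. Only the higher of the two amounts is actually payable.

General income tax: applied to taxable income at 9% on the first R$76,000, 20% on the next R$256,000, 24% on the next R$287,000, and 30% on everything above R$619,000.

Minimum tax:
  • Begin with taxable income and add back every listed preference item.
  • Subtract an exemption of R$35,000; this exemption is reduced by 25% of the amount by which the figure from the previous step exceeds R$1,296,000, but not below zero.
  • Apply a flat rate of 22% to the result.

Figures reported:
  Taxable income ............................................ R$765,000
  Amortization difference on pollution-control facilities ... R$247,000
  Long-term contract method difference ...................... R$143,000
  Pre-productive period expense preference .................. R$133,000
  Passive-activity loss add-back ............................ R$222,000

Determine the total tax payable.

R$332,200

Minimum tax:
  Adjusted income: R$765,000 + R$247,000 + R$143,000 + R$133,000 + R$222,000 = R$1,510,000
  Exemption: 25% × (R$1,510,000 − R$1,296,000) = R$53,500 ≥ R$35,000, so the exemption is fully phased out
  Base: R$1,510,000 − R$0 = R$1,510,000
  R$1,510,000 × 22% = R$332,200

General income tax:
  R$76,000 × 9% = R$6,840
  R$256,000 × 20% = R$51,200
  R$287,000 × 24% = R$68,880
  R$146,000 × 30% = R$43,800
  → R$170,720

R$332,200 > R$170,720, so the minimum tax is the binding amount.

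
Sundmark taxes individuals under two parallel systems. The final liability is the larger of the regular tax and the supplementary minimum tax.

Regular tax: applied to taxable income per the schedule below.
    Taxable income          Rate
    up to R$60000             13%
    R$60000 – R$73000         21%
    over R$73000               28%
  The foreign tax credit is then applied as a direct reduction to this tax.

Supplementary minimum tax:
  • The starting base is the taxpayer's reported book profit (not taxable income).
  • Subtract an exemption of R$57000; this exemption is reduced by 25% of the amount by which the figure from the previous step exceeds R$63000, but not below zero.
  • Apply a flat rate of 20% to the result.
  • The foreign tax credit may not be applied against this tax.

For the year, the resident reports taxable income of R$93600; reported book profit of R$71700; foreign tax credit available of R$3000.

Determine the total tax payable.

Regular tax:
  R$60000 × 13% = R$7800
  R$13000 × 21% = R$2730
  R$20600 × 28% = R$5768
  → R$16298
  Less foreign tax credit R$3000 → R$13298

Supplementary minimum tax:
  Base (reported book profit): R$71700
  Exemption: R$57000 − 25% × (R$71700 − R$63000) = R$57000 − R$2175 = R$54825
  Base: R$71700 − R$54825 = R$16875
  R$16875 × 20% = R$3375

R$13298 > R$3375, so the regular tax governs.

R$13298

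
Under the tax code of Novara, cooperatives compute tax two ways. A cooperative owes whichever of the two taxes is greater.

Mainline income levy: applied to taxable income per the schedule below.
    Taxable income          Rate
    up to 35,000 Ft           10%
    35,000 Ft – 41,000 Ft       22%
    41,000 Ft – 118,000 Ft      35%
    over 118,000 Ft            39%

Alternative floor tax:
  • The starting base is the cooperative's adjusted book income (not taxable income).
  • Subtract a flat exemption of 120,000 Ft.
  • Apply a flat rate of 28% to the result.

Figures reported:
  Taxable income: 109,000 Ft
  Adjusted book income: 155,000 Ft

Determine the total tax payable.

28,620 Ft

Alternative floor tax:
  Base (adjusted book income): 155,000 Ft
  Less exemption 120,000 Ft → base 35,000 Ft
  35,000 Ft × 28% = 9,800 Ft

Mainline income levy:
  35,000 Ft × 10% = 3,500 Ft
  6,000 Ft × 22% = 1,320 Ft
  68,000 Ft × 35% = 23,800 Ft
  → 28,620 Ft

28,620 Ft > 9,800 Ft, so the mainline income levy governs.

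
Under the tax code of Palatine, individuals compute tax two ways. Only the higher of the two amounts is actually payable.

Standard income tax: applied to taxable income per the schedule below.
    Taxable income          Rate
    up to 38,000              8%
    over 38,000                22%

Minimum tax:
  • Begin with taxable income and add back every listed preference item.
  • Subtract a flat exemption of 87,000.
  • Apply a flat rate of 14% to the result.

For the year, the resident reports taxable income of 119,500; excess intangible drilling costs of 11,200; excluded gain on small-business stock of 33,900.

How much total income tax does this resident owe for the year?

20,970

Minimum tax:
  Adjusted income: 119,500 + 11,200 + 33,900 = 164,600
  Less exemption 87,000 → base 77,600
  77,600 × 14% = 10,864

Standard income tax:
  38,000 × 8% = 3,040
  81,500 × 22% = 17,930
  → 20,970

20,970 > 10,864, so the standard income tax governs.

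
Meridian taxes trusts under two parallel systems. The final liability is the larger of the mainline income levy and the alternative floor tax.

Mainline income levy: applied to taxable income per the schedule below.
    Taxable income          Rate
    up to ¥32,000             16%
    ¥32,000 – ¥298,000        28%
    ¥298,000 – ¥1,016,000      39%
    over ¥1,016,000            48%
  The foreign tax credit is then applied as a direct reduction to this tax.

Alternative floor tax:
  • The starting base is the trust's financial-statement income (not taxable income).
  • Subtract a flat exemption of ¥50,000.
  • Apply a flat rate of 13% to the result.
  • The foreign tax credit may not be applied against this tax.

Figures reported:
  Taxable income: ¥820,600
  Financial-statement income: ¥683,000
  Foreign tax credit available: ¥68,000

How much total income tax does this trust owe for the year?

Alternative floor tax:
  Base (financial-statement income): ¥683,000
  Less exemption ¥50,000 → base ¥633,000
  ¥633,000 × 13% = ¥82,290

Mainline income levy:
  ¥32,000 × 16% = ¥5,120
  ¥266,000 × 28% = ¥74,480
  ¥522,600 × 39% = ¥203,814
  → ¥283,414
  Less foreign tax credit ¥68,000 → ¥215,414

¥215,414 > ¥82,290, so the mainline income levy governs.

¥215,414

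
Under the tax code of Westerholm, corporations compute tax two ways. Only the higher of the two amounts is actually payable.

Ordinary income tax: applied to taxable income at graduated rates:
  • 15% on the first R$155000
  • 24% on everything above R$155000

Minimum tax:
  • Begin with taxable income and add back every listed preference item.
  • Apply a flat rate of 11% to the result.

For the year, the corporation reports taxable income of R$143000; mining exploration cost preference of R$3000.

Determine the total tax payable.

Minimum tax:
  Adjusted income: R$143000 + R$3000 = R$146000
  R$146000 × 11% = R$16060

Ordinary income tax:
  R$143000 × 15% = R$21450

R$21450 > R$16060, so the ordinary income tax governs.

R$21450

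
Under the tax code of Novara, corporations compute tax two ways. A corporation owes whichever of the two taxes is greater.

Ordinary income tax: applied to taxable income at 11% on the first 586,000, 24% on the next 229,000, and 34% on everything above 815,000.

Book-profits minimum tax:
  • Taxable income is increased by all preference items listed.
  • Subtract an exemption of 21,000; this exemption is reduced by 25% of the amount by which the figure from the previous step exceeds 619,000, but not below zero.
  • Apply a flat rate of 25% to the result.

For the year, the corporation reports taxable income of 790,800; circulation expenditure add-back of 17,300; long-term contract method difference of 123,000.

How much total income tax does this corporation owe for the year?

Book-profits minimum tax:
  Adjusted income: 790,800 + 17,300 + 123,000 = 931,100
  Exemption: 25% × (931,100 − 619,000) = 78,025 ≥ 21,000, so the exemption is fully phased out
  Base: 931,100 − 0 = 931,100
  931,100 × 25% = 232,775

Ordinary income tax:
  586,000 × 11% = 64,460
  204,800 × 24% = 49,152
  → 113,612

232,775 > 113,612, so the book-profits minimum tax is the binding amount.

232,775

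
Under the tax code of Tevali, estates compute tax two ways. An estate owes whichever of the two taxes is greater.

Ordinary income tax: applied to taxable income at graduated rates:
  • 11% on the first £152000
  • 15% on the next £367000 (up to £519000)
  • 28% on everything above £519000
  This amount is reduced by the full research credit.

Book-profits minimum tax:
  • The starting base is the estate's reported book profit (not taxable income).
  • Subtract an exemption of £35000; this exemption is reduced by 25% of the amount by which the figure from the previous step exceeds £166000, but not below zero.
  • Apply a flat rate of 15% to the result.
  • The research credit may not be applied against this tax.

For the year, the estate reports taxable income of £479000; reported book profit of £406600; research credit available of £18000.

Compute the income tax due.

Book-profits minimum tax:
  Base (reported book profit): £406600
  Exemption: 25% × (£406600 − £166000) = £60150 ≥ £35000, so the exemption is fully phased out
  Base: £406600 − £0 = £406600
  £406600 × 15% = £60990

Ordinary income tax:
  £152000 × 11% = £16720
  £327000 × 15% = £49050
  → £65770
  Less research credit £18000 → £47770

£60990 > £47770, so the book-profits minimum tax is the binding amount.

£60990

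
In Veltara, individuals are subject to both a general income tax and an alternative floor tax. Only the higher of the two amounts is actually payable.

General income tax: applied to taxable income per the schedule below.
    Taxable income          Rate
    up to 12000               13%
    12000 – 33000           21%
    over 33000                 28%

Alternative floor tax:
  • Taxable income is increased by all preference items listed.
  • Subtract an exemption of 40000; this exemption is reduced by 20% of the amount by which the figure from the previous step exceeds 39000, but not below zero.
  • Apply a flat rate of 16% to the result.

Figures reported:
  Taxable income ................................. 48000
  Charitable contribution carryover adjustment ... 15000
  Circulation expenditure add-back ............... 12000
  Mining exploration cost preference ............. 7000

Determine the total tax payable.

10170

Alternative floor tax:
  Adjusted income: 48000 + 15000 + 12000 + 7000 = 82000
  Exemption: 40000 − 20% × (82000 − 39000) = 40000 − 8600 = 31400
  Base: 82000 − 31400 = 50600
  50600 × 16% = 8096

General income tax:
  12000 × 13% = 1560
  21000 × 21% = 4410
  15000 × 28% = 4200
  → 10170

10170 > 8096, so the general income tax governs.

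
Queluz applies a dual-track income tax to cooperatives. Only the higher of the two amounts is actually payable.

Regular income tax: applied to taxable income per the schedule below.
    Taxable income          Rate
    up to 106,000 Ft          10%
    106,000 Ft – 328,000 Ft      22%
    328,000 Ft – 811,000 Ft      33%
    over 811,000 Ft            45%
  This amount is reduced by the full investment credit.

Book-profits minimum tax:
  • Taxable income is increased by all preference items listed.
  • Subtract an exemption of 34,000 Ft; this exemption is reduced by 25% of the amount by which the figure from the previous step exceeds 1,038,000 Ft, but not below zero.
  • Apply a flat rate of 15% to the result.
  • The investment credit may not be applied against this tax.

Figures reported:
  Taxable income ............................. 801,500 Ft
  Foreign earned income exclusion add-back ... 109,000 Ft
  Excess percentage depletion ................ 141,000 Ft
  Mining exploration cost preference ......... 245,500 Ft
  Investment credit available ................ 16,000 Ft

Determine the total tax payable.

199,695 Ft

Regular income tax:
  106,000 Ft × 10% = 10,600 Ft
  222,000 Ft × 22% = 48,840 Ft
  473,500 Ft × 33% = 156,255 Ft
  → 215,695 Ft
  Less investment credit 16,000 Ft → 199,695 Ft

Book-profits minimum tax:
  Adjusted income: 801,500 Ft + 109,000 Ft + 141,000 Ft + 245,500 Ft = 1,297,000 Ft
  Exemption: 25% × (1,297,000 Ft − 1,038,000 Ft) = 64,750 Ft ≥ 34,000 Ft, so the exemption is fully phased out
  Base: 1,297,000 Ft − 0 Ft = 1,297,000 Ft
  1,297,000 Ft × 15% = 194,550 Ft

199,695 Ft > 194,550 Ft, so the regular income tax governs.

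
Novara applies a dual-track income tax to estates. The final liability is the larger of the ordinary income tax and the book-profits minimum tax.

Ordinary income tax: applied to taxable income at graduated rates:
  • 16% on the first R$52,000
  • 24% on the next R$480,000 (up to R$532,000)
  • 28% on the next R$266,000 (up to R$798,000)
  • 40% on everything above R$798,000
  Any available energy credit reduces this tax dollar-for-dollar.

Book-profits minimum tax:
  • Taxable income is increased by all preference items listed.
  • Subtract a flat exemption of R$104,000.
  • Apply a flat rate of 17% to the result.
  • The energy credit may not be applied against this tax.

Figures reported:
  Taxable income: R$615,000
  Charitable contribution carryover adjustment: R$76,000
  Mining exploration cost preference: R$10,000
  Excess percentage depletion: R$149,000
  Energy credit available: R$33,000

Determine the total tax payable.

R$126,820

Book-profits minimum tax:
  Adjusted income: R$615,000 + R$76,000 + R$10,000 + R$149,000 = R$850,000
  Less exemption R$104,000 → base R$746,000
  R$746,000 × 17% = R$126,820

Ordinary income tax:
  R$52,000 × 16% = R$8,320
  R$480,000 × 24% = R$115,200
  R$83,000 × 28% = R$23,240
  → R$146,760
  Less energy credit R$33,000 → R$113,760

R$126,820 > R$113,760, so the book-profits minimum tax is the binding amount.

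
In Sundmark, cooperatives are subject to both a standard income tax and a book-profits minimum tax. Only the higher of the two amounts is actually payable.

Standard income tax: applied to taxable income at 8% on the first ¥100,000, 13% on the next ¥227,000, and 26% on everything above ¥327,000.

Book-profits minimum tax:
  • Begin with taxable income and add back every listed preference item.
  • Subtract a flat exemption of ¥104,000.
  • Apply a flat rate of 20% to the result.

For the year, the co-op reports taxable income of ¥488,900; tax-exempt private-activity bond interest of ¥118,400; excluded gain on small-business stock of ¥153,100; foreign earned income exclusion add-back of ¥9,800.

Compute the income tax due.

¥133,240

Standard income tax:
  ¥100,000 × 8% = ¥8,000
  ¥227,000 × 13% = ¥29,510
  ¥161,900 × 26% = ¥42,094
  → ¥79,604

Book-profits minimum tax:
  Adjusted income: ¥488,900 + ¥118,400 + ¥153,100 + ¥9,800 = ¥770,200
  Less exemption ¥104,000 → base ¥666,200
  ¥666,200 × 20% = ¥133,240

¥133,240 > ¥79,604, so the book-profits minimum tax is the binding amount.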